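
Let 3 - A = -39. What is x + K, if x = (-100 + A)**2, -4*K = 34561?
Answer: -21105/4 ≈ -5276.3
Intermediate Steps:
A = 42 (A = 3 - 1*(-39) = 3 + 39 = 42)
K = -34561/4 (K = -1/4*34561 = -34561/4 ≈ -8640.3)
x = 3364 (x = (-100 + 42)**2 = (-58)**2 = 3364)
x + K = 3364 - 34561/4 = -21105/4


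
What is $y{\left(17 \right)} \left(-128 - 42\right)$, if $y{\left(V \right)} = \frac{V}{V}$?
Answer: $-170$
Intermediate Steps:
$y{\left(V \right)} = 1$
$y{\left(17 \right)} \left(-128 - 42\right) = 1 \left(-128 - 42\right) = 1 \left(-170\right) = -170$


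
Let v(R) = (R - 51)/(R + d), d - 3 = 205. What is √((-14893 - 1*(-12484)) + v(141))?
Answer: I*√293387199/349 ≈ 49.079*I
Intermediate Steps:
d = 208 (d = 3 + 205 = 208)
v(R) = (-51 + R)/(208 + R) (v(R) = (R - 51)/(R + 208) = (-51 + R)/(208 + R))
√((-14893 - 1*(-12484)) + v(141)) = √((-14893 - 1*(-12484)) + (-51 + 141)/(208 + 141)) = √((-14893 + 12484) + 90/349) = √(-2409 + (1/349)*90) = √(-2409 + 90/349) = √(-840651/349) = I*√293387199/349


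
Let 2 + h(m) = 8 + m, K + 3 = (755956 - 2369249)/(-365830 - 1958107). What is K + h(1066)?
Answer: 225991086/211267 ≈ 1069.7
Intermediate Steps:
K = -487138/211267 (K = -3 + (755956 - 2369249)/(-365830 - 1958107) = -3 - 1613293/(-2323937) = -3 - 1613293*(-1/2323937) = -3 + 146663/211267 = -487138/211267 ≈ -2.3058)
h(m) = 6 + m (h(m) = -2 + (8 + m) = 6 + m)
K + h(1066) = -487138/211267 + (6 + 1066) = -487138/211267 + 1072 = 225991086/211267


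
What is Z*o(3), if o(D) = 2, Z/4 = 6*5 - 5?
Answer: 200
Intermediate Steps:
Z = 100 (Z = 4*(6*5 - 5) = 4*(30 - 5) = 4*25 = 100)
Z*o(3) = 100*2 = 200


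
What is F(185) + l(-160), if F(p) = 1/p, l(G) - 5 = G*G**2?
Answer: -757759074/185 ≈ -4.0960e+6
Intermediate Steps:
l(G) = 5 + G**3 (l(G) = 5 + G*G**2 = 5 + G**3)
F(185) + l(-160) = 1/185 + (5 + (-160)**3) = 1/185 + (5 - 4096000) = 1/185 - 4095995 = -757759074/185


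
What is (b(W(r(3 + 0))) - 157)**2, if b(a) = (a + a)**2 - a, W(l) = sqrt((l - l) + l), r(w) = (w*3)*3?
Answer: 2428 + 294*sqrt(3) ≈ 2937.2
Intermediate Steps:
r(w) = 9*w (r(w) = (3*w)*3 = 9*w)
W(l) = sqrt(l) (W(l) = sqrt(0 + l) = sqrt(l))
b(a) = -a + 4*a**2 (b(a) = (2*a)**2 - a = 4*a**2 - a = -a + 4*a**2)
(b(W(r(3 + 0))) - 157)**2 = (sqrt(9*(3 + 0))*(-1 + 4*sqrt(9*(3 + 0))) - 157)**2 = (sqrt(9*3)*(-1 + 4*sqrt(9*3)) - 157)**2 = (sqrt(27)*(-1 + 4*sqrt(27)) - 157)**2 = ((3*sqrt(3))*(-1 + 4*(3*sqrt(3))) - 157)**2 = ((3*sqrt(3))*(-1 + 12*sqrt(3)) - 157)**2 = (3*sqrt(3)*(-1 + 12*sqrt(3)) - 157)**2 = (-157 + 3*sqrt(3)*(-1 + 12*sqrt(3)))**2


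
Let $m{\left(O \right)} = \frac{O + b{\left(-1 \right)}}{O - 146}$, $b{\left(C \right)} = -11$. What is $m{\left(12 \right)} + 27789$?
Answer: $\frac{3723725}{134} \approx 27789.0$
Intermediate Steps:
$m{\left(O \right)} = \frac{-11 + O}{-146 + O}$ ($m{\left(O \right)} = \frac{O - 11}{O - 146} = \frac{-11 + O}{-146 + O}$)
$m{\left(12 \right)} + 27789 = \frac{-11 + 12}{-146 + 12} + 27789 = \frac{1}{-134} \cdot 1 + 27789 = \left(- \frac{1}{134}\right) 1 + 27789 = - \frac{1}{134} + 27789 = \frac{3723725}{134}$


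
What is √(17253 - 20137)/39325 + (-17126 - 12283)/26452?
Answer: -29409/26452 + 2*I*√721/39325 ≈ -1.1118 + 0.0013656*I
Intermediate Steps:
√(17253 - 20137)/39325 + (-17126 - 12283)/26452 = √(-2884)*(1/39325) - 29409*1/26452 = (2*I*√721)*(1/39325) - 29409/26452 = 2*I*√721/39325 - 29409/26452 = -29409/26452 + 2*I*√721/39325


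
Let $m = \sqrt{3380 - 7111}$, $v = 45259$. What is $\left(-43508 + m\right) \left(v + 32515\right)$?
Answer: $-3383791192 + 77774 i \sqrt{3731} \approx -3.3838 \cdot 10^{9} + 4.7506 \cdot 10^{6} i$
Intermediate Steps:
$m = i \sqrt{3731}$ ($m = \sqrt{-3731} = i \sqrt{3731} \approx 61.082 i$)
$\left(-43508 + m\right) \left(v + 32515\right) = \left(-43508 + i \sqrt{3731}\right) \left(45259 + 32515\right) = \left(-43508 + i \sqrt{3731}\right) 77774 = -3383791192 + 77774 i \sqrt{3731}$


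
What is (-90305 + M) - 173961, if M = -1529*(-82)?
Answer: -138888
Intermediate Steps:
M = 125378
(-90305 + M) - 173961 = (-90305 + 125378) - 173961 = 35073 - 173961 = -138888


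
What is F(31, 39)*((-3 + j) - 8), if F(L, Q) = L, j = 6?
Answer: -155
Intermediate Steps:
F(31, 39)*((-3 + j) - 8) = 31*((-3 + 6) - 8) = 31*(3 - 8) = 31*(-5) = -155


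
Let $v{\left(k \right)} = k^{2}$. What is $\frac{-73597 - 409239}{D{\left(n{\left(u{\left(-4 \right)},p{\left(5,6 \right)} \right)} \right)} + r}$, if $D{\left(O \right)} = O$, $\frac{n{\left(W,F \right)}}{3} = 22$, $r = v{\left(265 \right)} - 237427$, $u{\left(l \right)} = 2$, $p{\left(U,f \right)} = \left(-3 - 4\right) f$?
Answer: $\frac{120709}{41784} \approx 2.8889$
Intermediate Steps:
$p{\left(U,f \right)} = - 7 f$
$r = -167202$ ($r = 265^{2} - 237427 = 70225 - 237427 = -167202$)
$n{\left(W,F \right)} = 66$ ($n{\left(W,F \right)} = 3 \cdot 22 = 66$)
$\frac{-73597 - 409239}{D{\left(n{\left(u{\left(-4 \right)},p{\left(5,6 \right)} \right)} \right)} + r} = \frac{-73597 - 409239}{66 - 167202} = - \frac{482836}{-167136} = \left(-482836\right) \left(- \frac{1}{167136}\right) = \frac{120709}{41784}$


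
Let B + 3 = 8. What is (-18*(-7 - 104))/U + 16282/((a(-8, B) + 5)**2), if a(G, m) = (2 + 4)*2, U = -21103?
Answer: 343021624/6098767 ≈ 56.244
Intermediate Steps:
B = 5 (B = -3 + 8 = 5)
a(G, m) = 12 (a(G, m) = 6*2 = 12)
(-18*(-7 - 104))/U + 16282/((a(-8, B) + 5)**2) = -18*(-7 - 104)/(-21103) + 16282/((12 + 5)**2) = -18*(-111)*(-1/21103) + 16282/(17**2) = 1998*(-1/21103) + 16282/289 = -1998/21103 + 16282*(1/289) = -1998/21103 + 16282/289 = 343021624/6098767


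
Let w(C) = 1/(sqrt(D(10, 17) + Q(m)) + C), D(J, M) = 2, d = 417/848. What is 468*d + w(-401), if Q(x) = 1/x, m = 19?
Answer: 9316097612/40481135 - sqrt(741)/3055180 ≈ 230.13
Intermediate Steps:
d = 417/848 (d = 417*(1/848) = 417/848 ≈ 0.49175)
w(C) = 1/(C + sqrt(741)/19) (w(C) = 1/(sqrt(2 + 1/19) + C) = 1/(sqrt(39/19) + C) = 1/(sqrt(741)/19 + C) = 1/(C + sqrt(741)/19))
468*d + w(-401) = 468*(417/848) + 19/(sqrt(741) + 19*(-401)) = 48789/212 + 19/(sqrt(741) - 7619) = 48789/212 + 19/(-7619 + sqrt(741))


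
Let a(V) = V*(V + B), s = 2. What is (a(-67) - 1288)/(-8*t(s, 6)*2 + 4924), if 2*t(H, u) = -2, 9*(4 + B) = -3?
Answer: 5237/7410 ≈ 0.70675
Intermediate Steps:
B = -13/3 (B = -4 + (1/9)*(-3) = -4 - 1/3 = -13/3 ≈ -4.3333)
t(H, u) = -1 (t(H, u) = (1/2)*(-2) = -1)
a(V) = V*(-13/3 + V) (a(V) = V*(V - 13/3) = V*(-13/3 + V))
(a(-67) - 1288)/(-8*t(s, 6)*2 + 4924) = ((1/3)*(-67)*(-13 + 3*(-67)) - 1288)/(-8*(-1)*2 + 4924) = ((1/3)*(-67)*(-13 - 201) - 1288)/(8*2 + 4924) = ((1/3)*(-67)*(-214) - 1288)/(16 + 4924) = (14338/3 - 1288)/4940 = (10474/3)*(1/4940) = 5237/7410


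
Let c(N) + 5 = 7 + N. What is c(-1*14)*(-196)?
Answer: 2352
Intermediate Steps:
c(N) = 2 + N (c(N) = -5 + (7 + N) = 2 + N)
c(-1*14)*(-196) = (2 - 1*14)*(-196) = (2 - 14)*(-196) = -12*(-196) = 2352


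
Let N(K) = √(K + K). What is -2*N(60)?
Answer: -4*√30 ≈ -21.909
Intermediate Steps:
N(K) = √2*√K (N(K) = √(2*K) = √2*√K)
-2*N(60) = -2*√2*√60 = -2*√2*2*√15 = -4*√30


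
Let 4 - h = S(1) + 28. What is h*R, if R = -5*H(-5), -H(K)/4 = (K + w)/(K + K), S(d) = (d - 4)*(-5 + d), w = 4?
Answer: -72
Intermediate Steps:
S(d) = (-5 + d)*(-4 + d) (S(d) = (-4 + d)*(-5 + d) = (-5 + d)*(-4 + d))
h = -36 (h = 4 - ((20 + 1² - 9*1) + 28) = 4 - ((20 + 1 - 9) + 28) = 4 - (12 + 28) = 4 - 1*40 = 4 - 40 = -36)
H(K) = -2*(4 + K)/K (H(K) = -4*(K + 4)/(K + K) = -4*(4 + K)/(2*K) = -4*(4 + K)*1/(2*K) = -2*(4 + K)/K)
R = 2 (R = -5*(-2 - 8/(-5)) = -5*(-2 - 8*(-⅕)) = -5*(-2 + 8/5) = -5*(-⅖) = 2)
h*R = -36*2 = -72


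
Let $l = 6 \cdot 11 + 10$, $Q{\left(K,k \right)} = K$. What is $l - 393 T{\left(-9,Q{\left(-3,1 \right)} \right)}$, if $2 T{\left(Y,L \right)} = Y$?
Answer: $\frac{3689}{2} \approx 1844.5$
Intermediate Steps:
$T{\left(Y,L \right)} = \frac{Y}{2}$
$l = 76$ ($l = 66 + 10 = 76$)
$l - 393 T{\left(-9,Q{\left(-3,1 \right)} \right)} = 76 - 393 \cdot \frac{1}{2} \left(-9\right) = 76 - - \frac{3537}{2} = 76 + \frac{3537}{2} = \frac{3689}{2}$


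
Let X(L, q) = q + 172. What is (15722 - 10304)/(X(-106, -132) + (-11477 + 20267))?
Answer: 2709/4415 ≈ 0.61359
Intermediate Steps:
X(L, q) = 172 + q
(15722 - 10304)/(X(-106, -132) + (-11477 + 20267)) = (15722 - 10304)/((172 - 132) + (-11477 + 20267)) = 5418/(40 + 8790) = 5418/8830 = 5418*(1/8830) = 2709/4415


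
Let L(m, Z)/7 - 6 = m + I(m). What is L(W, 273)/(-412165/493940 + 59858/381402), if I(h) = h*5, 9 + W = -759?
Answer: 606878592079032/12763429481 ≈ 47548.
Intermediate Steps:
W = -768 (W = -9 - 759 = -768)
I(h) = 5*h
L(m, Z) = 42 + 42*m (L(m, Z) = 42 + 7*(m + 5*m) = 42 + 7*(6*m) = 42 + 42*m)
L(W, 273)/(-412165/493940 + 59858/381402) = (42 + 42*(-768))/(-412165/493940 + 59858/381402) = (42 - 32256)/(-412165*1/493940 + 59858*(1/381402)) = -32214/(-82433/98788 + 29929/190701) = -32214/(-12763429481/18838970388) = -32214*(-18838970388/12763429481) = 606878592079032/12763429481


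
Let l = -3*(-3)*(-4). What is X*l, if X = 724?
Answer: -26064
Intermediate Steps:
l = -36 (l = 9*(-4) = -36)
X*l = 724*(-36) = -26064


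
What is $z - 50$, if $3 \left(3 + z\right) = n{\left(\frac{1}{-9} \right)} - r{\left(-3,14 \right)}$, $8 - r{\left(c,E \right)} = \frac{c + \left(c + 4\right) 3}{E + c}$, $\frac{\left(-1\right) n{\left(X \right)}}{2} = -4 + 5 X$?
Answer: $- \frac{1421}{27} \approx -52.63$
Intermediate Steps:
$n{\left(X \right)} = 8 - 10 X$ ($n{\left(X \right)} = - 2 \left(-4 + 5 X\right) = 8 - 10 X$)
$r{\left(c,E \right)} = 8 - \frac{12 + 4 c}{E + c}$ ($r{\left(c,E \right)} = 8 - \frac{c + \left(c + 4\right) 3}{E + c} = 8 - \frac{c + \left(4 + c\right) 3}{E + c} = 8 - \frac{c + \left(12 + 3 c\right)}{E + c} = 8 - \frac{12 + 4 c}{E + c}$)
$z = - \frac{71}{27}$ ($z = -3 + \frac{\left(8 - \frac{10}{-9}\right) - \frac{4 \left(-3 - 3 + 2 \cdot 14\right)}{14 - 3}}{3} = -3 + \frac{\left(8 - - \frac{10}{9}\right) - \frac{4 \left(-3 - 3 + 28\right)}{11}}{3} = -3 + \frac{\left(8 + \frac{10}{9}\right) - 4 \cdot \frac{1}{11} \cdot 22}{3} = -3 + \frac{\frac{82}{9} - 8}{3} = -3 + \frac{1}{3} \cdot \frac{10}{9} = -3 + \frac{10}{27} = - \frac{71}{27} \approx -2.6296$)
$z - 50 = - \frac{71}{27} - 50 = - \frac{1421}{27}$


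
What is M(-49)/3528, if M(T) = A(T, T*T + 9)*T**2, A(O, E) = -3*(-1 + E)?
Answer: -39347/8 ≈ -4918.4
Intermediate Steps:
A(O, E) = 3 - 3*E
M(T) = T**2*(-24 - 3*T**2) (M(T) = (3 - 3*(T*T + 9))*T**2 = (3 - 3*(T**2 + 9))*T**2 = (3 - 3*(9 + T**2))*T**2 = (3 + (-27 - 3*T**2))*T**2 = (-24 - 3*T**2)*T**2 = T**2*(-24 - 3*T**2))
M(-49)/3528 = (3*(-49)**2*(-8 - 1*(-49)**2))/3528 = (3*2401*(-8 - 1*2401))*(1/3528) = (3*2401*(-8 - 2401))*(1/3528) = (3*2401*(-2409))*(1/3528) = -17352027*1/3528 = -39347/8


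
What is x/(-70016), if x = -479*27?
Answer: 12933/70016 ≈ 0.18471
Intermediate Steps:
x = -12933
x/(-70016) = -12933/(-70016) = -12933*(-1/70016) = 12933/70016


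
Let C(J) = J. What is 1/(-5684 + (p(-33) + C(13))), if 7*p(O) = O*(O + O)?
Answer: -7/37519 ≈ -0.00018657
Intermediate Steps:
p(O) = 2*O**2/7 (p(O) = (O*(O + O))/7 = (O*(2*O))/7 = (2*O**2)/7 = 2*O**2/7)
1/(-5684 + (p(-33) + C(13))) = 1/(-5684 + ((2/7)*(-33)**2 + 13)) = 1/(-5684 + ((2/7)*1089 + 13)) = 1/(-5684 + (2178/7 + 13)) = 1/(-5684 + 2269/7) = 1/(-37519/7) = -7/37519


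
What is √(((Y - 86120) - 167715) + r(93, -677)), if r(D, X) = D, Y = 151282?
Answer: 2*I*√25615 ≈ 320.09*I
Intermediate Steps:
√(((Y - 86120) - 167715) + r(93, -677)) = √(((151282 - 86120) - 167715) + 93) = √((65162 - 167715) + 93) = √(-102553 + 93) = √(-102460) = 2*I*√25615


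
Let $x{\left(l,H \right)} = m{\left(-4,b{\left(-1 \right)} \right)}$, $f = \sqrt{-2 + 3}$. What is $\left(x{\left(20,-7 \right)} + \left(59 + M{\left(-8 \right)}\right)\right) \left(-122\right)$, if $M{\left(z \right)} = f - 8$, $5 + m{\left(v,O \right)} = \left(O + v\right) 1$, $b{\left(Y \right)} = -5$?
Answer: $-4636$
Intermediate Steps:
$f = 1$ ($f = \sqrt{1} = 1$)
$m{\left(v,O \right)} = -5 + O + v$ ($m{\left(v,O \right)} = -5 + \left(O + v\right) 1 = -5 + \left(O + v\right) = -5 + O + v$)
$M{\left(z \right)} = -7$ ($M{\left(z \right)} = 1 - 8 = -7$)
$x{\left(l,H \right)} = -14$ ($x{\left(l,H \right)} = -5 - 5 - 4 = -14$)
$\left(x{\left(20,-7 \right)} + \left(59 + M{\left(-8 \right)}\right)\right) \left(-122\right) = \left(-14 + \left(59 - 7\right)\right) \left(-122\right) = \left(-14 + 52\right) \left(-122\right) = 38 \left(-122\right) = -4636$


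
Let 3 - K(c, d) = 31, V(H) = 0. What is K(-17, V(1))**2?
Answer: 784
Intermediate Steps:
K(c, d) = -28 (K(c, d) = 3 - 1*31 = 3 - 31 = -28)
K(-17, V(1))**2 = (-28)**2 = 784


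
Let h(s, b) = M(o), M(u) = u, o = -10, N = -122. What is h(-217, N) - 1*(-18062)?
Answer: 18052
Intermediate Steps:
h(s, b) = -10
h(-217, N) - 1*(-18062) = -10 - 1*(-18062) = -10 + 18062 = 18052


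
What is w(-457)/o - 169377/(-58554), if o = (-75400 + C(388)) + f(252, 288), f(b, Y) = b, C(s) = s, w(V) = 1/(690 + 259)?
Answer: 667601700607/230791371720 ≈ 2.8927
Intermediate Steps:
w(V) = 1/949
o = -74760 (o = (-75400 + 388) + 252 = -75012 + 252 = -74760)
w(-457)/o - 169377/(-58554) = (1/949)/(-74760) - 169377/(-58554) = (1/949)*(-1/74760) - 169377*(-1/58554) = -1/70947240 + 56459/19518 = 667601700607/230791371720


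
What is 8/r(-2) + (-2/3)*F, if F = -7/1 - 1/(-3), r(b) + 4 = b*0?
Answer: 22/9 ≈ 2.4444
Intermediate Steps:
r(b) = -4 (r(b) = -4 + b*0 = -4 + 0 = -4)
F = -20/3 (F = -7*1 - 1*(-1/3) = -7 + 1/3 = -20/3 ≈ -6.6667)
8/r(-2) + (-2/3)*F = 8/(-4) - 2/3*(-20/3) = 8*(-1/4) - 2*1/3*(-20/3) = -2 - 2/3*(-20/3) = -2 + 40/9 = 22/9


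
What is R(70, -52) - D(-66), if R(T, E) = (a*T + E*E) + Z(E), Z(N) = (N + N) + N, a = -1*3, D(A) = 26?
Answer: 2312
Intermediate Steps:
a = -3
Z(N) = 3*N (Z(N) = 2*N + N = 3*N)
R(T, E) = E² - 3*T + 3*E (R(T, E) = (-3*T + E*E) + 3*E = (-3*T + E²) + 3*E = (E² - 3*T) + 3*E = E² - 3*T + 3*E)
R(70, -52) - D(-66) = ((-52)² - 3*70 + 3*(-52)) - 1*26 = (2704 - 210 - 156) - 26 = 2338 - 26 = 2312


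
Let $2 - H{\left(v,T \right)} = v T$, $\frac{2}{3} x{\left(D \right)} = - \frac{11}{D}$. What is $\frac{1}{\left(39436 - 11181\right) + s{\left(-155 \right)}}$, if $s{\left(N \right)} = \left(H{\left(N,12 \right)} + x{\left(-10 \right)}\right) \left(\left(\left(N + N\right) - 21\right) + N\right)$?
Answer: $- \frac{10}{8774789} \approx -1.1396 \cdot 10^{-6}$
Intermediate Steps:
$x{\left(D \right)} = - \frac{33}{2 D}$ ($x{\left(D \right)} = \frac{3 \left(- \frac{11}{D}\right)}{2} = - \frac{33}{2 D}$)
$H{\left(v,T \right)} = 2 - T v$ ($H{\left(v,T \right)} = 2 - v T = 2 - T v$)
$s{\left(N \right)} = \left(-21 + 3 N\right) \left(\frac{73}{20} - 12 N\right)$ ($s{\left(N \right)} = \left(\left(2 - 12 N\right) - \frac{33}{2 \left(-10\right)}\right) \left(\left(\left(N + N\right) - 21\right) + N\right) = \left(\left(2 - 12 N\right) - - \frac{33}{20}\right) \left(\left(2 N - 21\right) + N\right) = \left(\left(2 - 12 N\right) + \frac{33}{20}\right) \left(\left(-21 + 2 N\right) + N\right) = \left(\frac{73}{20} - 12 N\right) \left(-21 + 3 N\right) = \left(-21 + 3 N\right) \left(\frac{73}{20} - 12 N\right)$)
$\frac{1}{\left(39436 - 11181\right) + s{\left(-155 \right)}} = \frac{1}{\left(39436 - 11181\right) - \left(\frac{408339}{10} + 864900\right)} = \frac{1}{28255 - \frac{9057339}{10}} = \frac{1}{- \frac{8774789}{10}} = - \frac{10}{8774789}$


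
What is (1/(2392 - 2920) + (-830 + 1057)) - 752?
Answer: -277201/528 ≈ -525.00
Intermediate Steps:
(1/(2392 - 2920) + (-830 + 1057)) - 752 = (1/(-528) + 227) - 752 = (-1/528 + 227) - 752 = 119855/528 - 752 = -277201/528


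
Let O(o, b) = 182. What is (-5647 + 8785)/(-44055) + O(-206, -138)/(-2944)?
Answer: -2876047/21616320 ≈ -0.13305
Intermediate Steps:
(-5647 + 8785)/(-44055) + O(-206, -138)/(-2944) = (-5647 + 8785)/(-44055) + 182/(-2944) = 3138*(-1/44055) + 182*(-1/2944) = -1046/14685 - 91/1472 = -2876047/21616320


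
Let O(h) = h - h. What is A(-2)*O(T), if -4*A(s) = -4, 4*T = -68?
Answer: 0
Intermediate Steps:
T = -17 (T = (1/4)*(-68) = -17)
O(h) = 0
A(s) = 1 (A(s) = -1/4*(-4) = 1)
A(-2)*O(T) = 1*0 = 0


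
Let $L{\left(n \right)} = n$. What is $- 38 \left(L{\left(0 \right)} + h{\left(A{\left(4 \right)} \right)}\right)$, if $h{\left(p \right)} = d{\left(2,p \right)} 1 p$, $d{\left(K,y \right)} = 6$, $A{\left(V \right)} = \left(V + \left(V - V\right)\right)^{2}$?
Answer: $-3648$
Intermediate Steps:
$A{\left(V \right)} = V^{2}$ ($A{\left(V \right)} = \left(V + 0\right)^{2} = V^{2}$)
$h{\left(p \right)} = 6 p$ ($h{\left(p \right)} = 6 \cdot 1 p = 6 p$)
$- 38 \left(L{\left(0 \right)} + h{\left(A{\left(4 \right)} \right)}\right) = - 38 \left(0 + 6 \cdot 4^{2}\right) = - 38 \left(0 + 6 \cdot 16\right) = - 38 \left(0 + 96\right) = \left(-38\right) 96 = -3648$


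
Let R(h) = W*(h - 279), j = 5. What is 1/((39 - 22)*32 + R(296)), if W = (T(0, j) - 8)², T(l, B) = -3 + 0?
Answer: 1/2601 ≈ 0.00038447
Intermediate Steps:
T(l, B) = -3
W = 121 (W = (-3 - 8)² = (-11)² = 121)
R(h) = -33759 + 121*h (R(h) = 121*(h - 279) = 121*(-279 + h) = -33759 + 121*h)
1/((39 - 22)*32 + R(296)) = 1/((39 - 22)*32 + (-33759 + 121*296)) = 1/(17*32 + (-33759 + 35816)) = 1/(544 + 2057) = 1/2601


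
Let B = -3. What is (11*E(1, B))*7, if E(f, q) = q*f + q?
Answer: -462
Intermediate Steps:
E(f, q) = q + f*q (E(f, q) = f*q + q = q + f*q)
(11*E(1, B))*7 = (11*(-3*(1 + 1)))*7 = (11*(-3*2))*7 = (11*(-6))*7 = -66*7 = -462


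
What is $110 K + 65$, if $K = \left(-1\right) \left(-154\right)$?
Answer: $17005$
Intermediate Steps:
$K = 154$
$110 K + 65 = 110 \cdot 154 + 65 = 16940 + 65 = 17005$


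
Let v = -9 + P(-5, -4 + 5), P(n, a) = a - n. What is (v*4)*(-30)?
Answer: 360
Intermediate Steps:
v = -3 (v = -9 + ((-4 + 5) - 1*(-5)) = -9 + (1 + 5) = -9 + 6 = -3)
(v*4)*(-30) = -3*4*(-30) = -12*(-30) = 360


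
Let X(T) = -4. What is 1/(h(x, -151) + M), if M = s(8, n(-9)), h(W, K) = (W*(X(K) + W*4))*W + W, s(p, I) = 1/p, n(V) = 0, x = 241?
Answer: 8/446064009 ≈ 1.7935e-8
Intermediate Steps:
h(W, K) = W + W²*(-4 + 4*W) (h(W, K) = (W*(-4 + W*4))*W + W = (W*(-4 + 4*W))*W + W = W²*(-4 + 4*W) + W = W + W²*(-4 + 4*W))
M = ⅛ (M = 1/8 = ⅛ ≈ 0.12500)
1/(h(x, -151) + M) = 1/(241*(1 - 4*241 + 4*241²) + ⅛) = 1/(241*(1 - 964 + 4*58081) + ⅛) = 1/(241*(1 - 964 + 232324) + ⅛) = 1/(241*231361 + ⅛) = 1/(55758001 + ⅛) = 1/(446064009/8) = 8/446064009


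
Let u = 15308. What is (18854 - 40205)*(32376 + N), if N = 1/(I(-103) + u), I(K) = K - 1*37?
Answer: -3495010445773/5056 ≈ -6.9126e+8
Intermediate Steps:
I(K) = -37 + K (I(K) = K - 37 = -37 + K)
N = 1/15168 (N = 1/((-37 - 103) + 15308) = 1/(-140 + 15308) = 1/15168 ≈ 6.5928e-5)
(18854 - 40205)*(32376 + N) = (18854 - 40205)*(32376 + 1/15168) = -21351*491079169/15168 = -3495010445773/5056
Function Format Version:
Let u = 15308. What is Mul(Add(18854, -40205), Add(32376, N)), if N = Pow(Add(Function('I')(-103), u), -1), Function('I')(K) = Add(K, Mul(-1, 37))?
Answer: Rational(-3495010445773, 5056) ≈ -6.9126e+8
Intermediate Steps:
Function('I')(K) = Add(-37, K) (Function('I')(K) = Add(K, -37) = Add(-37, K))
N = Rational(1, 15168) (N = Pow(Add(Add(-37, -103), 15308), -1) = Pow(Add(-140, 15308), -1) = Pow(15168, -1) = Rational(1, 15168) ≈ 6.5928e-5)
Mul(Add(18854, -40205), Add(32376, N)) = Mul(Add(18854, -40205), Add(32376, Rational(1, 15168))) = Mul(-21351, Rational(491079169, 15168)) = Rational(-3495010445773, 5056)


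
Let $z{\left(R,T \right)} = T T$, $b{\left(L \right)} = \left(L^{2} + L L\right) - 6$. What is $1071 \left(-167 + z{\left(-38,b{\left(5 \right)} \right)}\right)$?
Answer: $1894599$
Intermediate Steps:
$b{\left(L \right)} = -6 + 2 L^{2}$ ($b{\left(L \right)} = \left(L^{2} + L^{2}\right) - 6 = 2 L^{2} - 6 = -6 + 2 L^{2}$)
$z{\left(R,T \right)} = T^{2}$
$1071 \left(-167 + z{\left(-38,b{\left(5 \right)} \right)}\right) = 1071 \left(-167 + \left(-6 + 2 \cdot 5^{2}\right)^{2}\right) = 1071 \left(-167 + \left(-6 + 2 \cdot 25\right)^{2}\right) = 1071 \left(-167 + \left(-6 + 50\right)^{2}\right) = 1071 \left(-167 + 44^{2}\right) = 1071 \left(-167 + 1936\right) = 1071 \cdot 1769 = 1894599$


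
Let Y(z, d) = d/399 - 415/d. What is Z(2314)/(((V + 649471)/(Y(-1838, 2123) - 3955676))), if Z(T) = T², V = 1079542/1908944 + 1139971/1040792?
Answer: -139247343002880499663746933944/4269735109528332628107 ≈ -3.2613e+7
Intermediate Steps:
Y(z, d) = -415/d + d/399 (Y(z, d) = d*(1/399) - 415/d = d/399 - 415/d = -415/d + d/399)
V = 25779058421/15521981591 (V = 1079542*(1/1908944) + 1139971*(1/1040792) = 539771/954472 + 1139971/1040792 = 25779058421/15521981591 ≈ 1.6608)
Z(2314)/(((V + 649471)/(Y(-1838, 2123) - 3955676))) = 2314²/(((25779058421/15521981591 + 649471)/((-415/2123 + (1/399)*2123) - 3955676))) = 5354596/((10081102684946782/(15521981591*((-415*1/2123 + 2123/399) - 3955676)))) = 5354596/((10081102684946782/(15521981591*((-415/2123 + 2123/399) - 3955676)))) = 5354596/((10081102684946782/(15521981591*(4341544/847077 - 3955676)))) = 5354596/((10081102684946782/(15521981591*(-3350757817508/847077)))) = 5354596/(((10081102684946782/15521981591)*(-847077/3350757817508))) = 5354596/(-4269735109528332628107/26005200579629256747614) = 5354596*(-26005200579629256747614/4269735109528332628107) = -139247343002880499663746933944/4269735109528332628107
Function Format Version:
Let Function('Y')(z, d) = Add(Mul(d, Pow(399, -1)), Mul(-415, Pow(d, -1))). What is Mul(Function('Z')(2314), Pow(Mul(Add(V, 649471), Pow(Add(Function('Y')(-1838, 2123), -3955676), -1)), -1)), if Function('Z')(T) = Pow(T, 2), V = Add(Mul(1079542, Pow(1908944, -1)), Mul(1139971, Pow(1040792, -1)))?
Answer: Rational(-139247343002880499663746933944, 4269735109528332628107) ≈ -3.2613e+7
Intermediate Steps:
Function('Y')(z, d) = Add(Mul(-415, Pow(d, -1)), Mul(Rational(1, 399), d)) (Function('Y')(z, d) = Add(Mul(d, Rational(1, 399)), Mul(-415, Pow(d, -1))) = Add(Mul(Rational(1, 399), d), Mul(-415, Pow(d, -1))) = Add(Mul(-415, Pow(d, -1)), Mul(Rational(1, 399), d)))
V = Rational(25779058421, 15521981591) (V = Add(Mul(1079542, Rational(1, 1908944)), Mul(1139971, Rational(1, 1040792))) = Add(Rational(539771, 954472), Rational(1139971, 1040792)) = Rational(25779058421, 15521981591) ≈ 1.6608)
Mul(Function('Z')(2314), Pow(Mul(Add(V, 649471), Pow(Add(Function('Y')(-1838, 2123), -3955676), -1)), -1)) = Mul(Pow(2314, 2), Pow(Mul(Add(Rational(25779058421, 15521981591), 649471), Pow(Add(Add(Mul(-415, Pow(2123, -1)), Mul(Rational(1, 399), 2123)), -3955676), -1)), -1)) = Mul(5354596, Pow(Mul(Rational(10081102684946782, 15521981591), Pow(Add(Add(Mul(-415, Rational(1, 2123)), Rational(2123, 399)), -3955676), -1)), -1)) = Mul(5354596, Pow(Mul(Rational(10081102684946782, 15521981591), Pow(Add(Add(Rational(-415, 2123), Rational(2123, 399)), -3955676), -1)), -1)) = Mul(5354596, Pow(Mul(Rational(10081102684946782, 15521981591), Pow(Add(Rational(4341544, 847077), -3955676), -1)), -1)) = Mul(5354596, Pow(Mul(Rational(10081102684946782, 15521981591), Pow(Rational(-3350757817508, 847077), -1)), -1)) = Mul(5354596, Pow(Mul(Rational(10081102684946782, 15521981591), Rational(-847077, 3350757817508)), -1)) = Mul(5354596, Pow(Rational(-4269735109528332628107, 26005200579629256747614), -1)) = Mul(5354596, Rational(-26005200579629256747614, 4269735109528332628107)) = Rational(-139247343002880499663746933944, 4269735109528332628107)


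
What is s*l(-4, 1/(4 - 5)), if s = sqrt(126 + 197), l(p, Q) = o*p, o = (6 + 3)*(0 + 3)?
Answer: -108*sqrt(323) ≈ -1941.0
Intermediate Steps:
o = 27 (o = 9*3 = 27)
l(p, Q) = 27*p
s = sqrt(323) ≈ 17.972
s*l(-4, 1/(4 - 5)) = sqrt(323)*(27*(-4)) = sqrt(323)*(-108) = -108*sqrt(323)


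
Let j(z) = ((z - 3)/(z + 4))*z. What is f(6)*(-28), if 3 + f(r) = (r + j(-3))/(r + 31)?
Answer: 2436/37 ≈ 65.838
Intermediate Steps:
j(z) = z*(-3 + z)/(4 + z) (j(z) = ((-3 + z)/(4 + z))*z = z*(-3 + z)/(4 + z))
f(r) = -3 + (18 + r)/(31 + r) (f(r) = -3 + (r - 3*(-3 - 3)/(4 - 3))/(r + 31) = -3 + (r - 3*(-6)/1)/(31 + r) = -3 + (r - 3*1*(-6))/(31 + r) = -3 + (r + 18)/(31 + r) = -3 + (18 + r)/(31 + r))
f(6)*(-28) = ((-75 - 2*6)/(31 + 6))*(-28) = ((-75 - 12)/37)*(-28) = ((1/37)*(-87))*(-28) = -87/37*(-28) = 2436/37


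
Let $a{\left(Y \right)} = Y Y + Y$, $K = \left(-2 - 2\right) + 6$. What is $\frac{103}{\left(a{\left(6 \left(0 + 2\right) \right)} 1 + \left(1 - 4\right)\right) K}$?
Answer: $\frac{103}{306} \approx 0.3366$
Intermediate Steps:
$K = 2$ ($K = -4 + 6 = 2$)
$a{\left(Y \right)} = Y + Y^{2}$ ($a{\left(Y \right)} = Y^{2} + Y = Y + Y^{2}$)
$\frac{103}{\left(a{\left(6 \left(0 + 2\right) \right)} 1 + \left(1 - 4\right)\right) K} = \frac{103}{\left(6 \left(0 + 2\right) \left(1 + 6 \left(0 + 2\right)\right) 1 + \left(1 - 4\right)\right) 2} = \frac{103}{\left(6 \cdot 2 \left(1 + 6 \cdot 2\right) 1 + \left(1 - 4\right)\right) 2} = \frac{103}{\left(12 \left(1 + 12\right) 1 - 3\right) 2} = \frac{103}{\left(12 \cdot 13 \cdot 1 - 3\right) 2} = \frac{103}{\left(156 \cdot 1 - 3\right) 2} = \frac{103}{\left(156 - 3\right) 2} = \frac{103}{153 \cdot 2} = \frac{103}{306}$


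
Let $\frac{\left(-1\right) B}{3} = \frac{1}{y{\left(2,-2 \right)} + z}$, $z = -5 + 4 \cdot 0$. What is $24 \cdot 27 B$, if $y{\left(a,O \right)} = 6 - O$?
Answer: $-648$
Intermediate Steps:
$z = -5$ ($z = -5 + 0 = -5$)
$B = -1$ ($B = - \frac{3}{\left(6 - -2\right) - 5} = - \frac{3}{\left(6 + 2\right) - 5} = - \frac{3}{8 - 5} = - \frac{3}{3} = \left(-3\right) \frac{1}{3} = -1$)
$24 \cdot 27 B = 24 \cdot 27 \left(-1\right) = 648 \left(-1\right) = -648$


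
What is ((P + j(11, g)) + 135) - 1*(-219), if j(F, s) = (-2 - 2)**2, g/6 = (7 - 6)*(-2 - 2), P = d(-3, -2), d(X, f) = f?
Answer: 368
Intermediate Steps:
P = -2
g = -24 (g = 6*((7 - 6)*(-2 - 2)) = 6*(1*(-4)) = 6*(-4) = -24)
j(F, s) = 16 (j(F, s) = (-4)**2 = 16)
((P + j(11, g)) + 135) - 1*(-219) = ((-2 + 16) + 135) - 1*(-219) = (14 + 135) + 219 = 149 + 219 = 368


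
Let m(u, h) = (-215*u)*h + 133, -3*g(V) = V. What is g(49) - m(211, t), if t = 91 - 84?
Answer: 952217/3 ≈ 3.1741e+5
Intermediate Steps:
g(V) = -V/3
t = 7
m(u, h) = 133 - 215*h*u (m(u, h) = -215*h*u + 133 = 133 - 215*h*u)
g(49) - m(211, t) = -⅓*49 - (133 - 215*7*211) = -49/3 - (133 - 317555) = -49/3 - 1*(-317422) = -49/3 + 317422 = 952217/3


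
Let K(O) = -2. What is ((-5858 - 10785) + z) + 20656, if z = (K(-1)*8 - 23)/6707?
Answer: 26915152/6707 ≈ 4013.0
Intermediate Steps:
z = -39/6707 (z = (-2*8 - 23)/6707 = (-16 - 23)*(1/6707) = -39*1/6707 = -39/6707 ≈ -0.0058148)
((-5858 - 10785) + z) + 20656 = ((-5858 - 10785) - 39/6707) + 20656 = (-16643 - 39/6707) + 20656 = -111624640/6707 + 20656 = 26915152/6707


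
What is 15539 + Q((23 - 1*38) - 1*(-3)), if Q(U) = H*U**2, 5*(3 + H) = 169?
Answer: 99871/5 ≈ 19974.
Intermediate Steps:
H = 154/5 (H = -3 + (1/5)*169 = -3 + 169/5 = 154/5 ≈ 30.800)
Q(U) = 154*U**2/5
15539 + Q((23 - 1*38) - 1*(-3)) = 15539 + 154*((23 - 1*38) - 1*(-3))**2/5 = 15539 + 154*((23 - 38) + 3)**2/5 = 15539 + 154*(-15 + 3)**2/5 = 15539 + (154/5)*(-12)**2 = 15539 + (154/5)*144 = 15539 + 22176/5 = 99871/5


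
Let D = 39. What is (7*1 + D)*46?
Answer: 2116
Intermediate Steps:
(7*1 + D)*46 = (7*1 + 39)*46 = (7 + 39)*46 = 46*46 = 2116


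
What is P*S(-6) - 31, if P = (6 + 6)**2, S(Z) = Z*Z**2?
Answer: -31135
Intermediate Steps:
S(Z) = Z**3
P = 144 (P = 12**2 = 144)
P*S(-6) - 31 = 144*(-6)**3 - 31 = 144*(-216) - 31 = -31104 - 31 = -31135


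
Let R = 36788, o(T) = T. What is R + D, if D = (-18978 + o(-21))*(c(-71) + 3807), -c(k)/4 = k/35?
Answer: -2535629891/35 ≈ -7.2447e+7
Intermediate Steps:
c(k) = -4*k/35
D = -2536917471/35 (D = (-18978 - 21)*(-4/35*(-71) + 3807) = -18999*(284/35 + 3807) = -18999*133529/35 = -2536917471/35 ≈ -7.2483e+7)
R + D = 36788 - 2536917471/35 = -2535629891/35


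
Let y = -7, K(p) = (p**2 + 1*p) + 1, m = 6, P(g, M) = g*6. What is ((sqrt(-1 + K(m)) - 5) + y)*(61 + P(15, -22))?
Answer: -1812 + 151*sqrt(42) ≈ -833.41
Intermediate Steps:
P(g, M) = 6*g
K(p) = 1 + p + p**2 (K(p) = (p**2 + p) + 1 = (p + p**2) + 1 = 1 + p + p**2)
((sqrt(-1 + K(m)) - 5) + y)*(61 + P(15, -22)) = ((sqrt(-1 + (1 + 6 + 6**2)) - 5) - 7)*(61 + 6*15) = ((sqrt(-1 + (1 + 6 + 36)) - 5) - 7)*(61 + 90) = ((sqrt(-1 + 43) - 5) - 7)*151 = ((sqrt(42) - 5) - 7)*151 = ((-5 + sqrt(42)) - 7)*151 = (-12 + sqrt(42))*151 = -1812 + 151*sqrt(42)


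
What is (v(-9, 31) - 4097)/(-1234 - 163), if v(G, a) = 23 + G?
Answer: 4083/1397 ≈ 2.9227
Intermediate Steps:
(v(-9, 31) - 4097)/(-1234 - 163) = ((23 - 9) - 4097)/(-1234 - 163) = (14 - 4097)/(-1397) = -4083*(-1/1397) = 4083/1397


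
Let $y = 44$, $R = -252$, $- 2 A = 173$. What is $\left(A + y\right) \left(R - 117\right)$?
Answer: $\frac{31365}{2} \approx 15683.0$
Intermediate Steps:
$A = - \frac{173}{2}$ ($A = \left(- \frac{1}{2}\right) 173 = - \frac{173}{2} \approx -86.5$)
$\left(A + y\right) \left(R - 117\right) = \left(- \frac{173}{2} + 44\right) \left(-252 - 117\right) = \left(- \frac{85}{2}\right) \left(-369\right) = \frac{31365}{2}$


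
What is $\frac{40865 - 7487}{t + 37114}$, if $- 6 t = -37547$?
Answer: $\frac{200268}{260231} \approx 0.76958$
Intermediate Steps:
$t = \frac{37547}{6}$ ($t = \left(- \frac{1}{6}\right) \left(-37547\right) = \frac{37547}{6} \approx 6257.8$)
$\frac{40865 - 7487}{t + 37114} = \frac{40865 - 7487}{\frac{37547}{6} + 37114} = \frac{33378}{\frac{260231}{6}} = 33378 \cdot \frac{6}{260231} = \frac{200268}{260231}$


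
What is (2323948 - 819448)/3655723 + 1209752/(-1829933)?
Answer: -1669384012196/6689728156559 ≈ -0.24954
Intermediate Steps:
(2323948 - 819448)/3655723 + 1209752/(-1829933) = 1504500*(1/3655723) + 1209752*(-1/1829933) = 1504500/3655723 - 1209752/1829933 = -1669384012196/6689728156559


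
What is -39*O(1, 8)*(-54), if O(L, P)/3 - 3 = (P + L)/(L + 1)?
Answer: 47385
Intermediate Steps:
O(L, P) = 9 + 3*(L + P)/(1 + L) (O(L, P) = 9 + 3*((P + L)/(L + 1)) = 9 + 3*((L + P)/(1 + L)) = 9 + 3*(L + P)/(1 + L))
-39*O(1, 8)*(-54) = -117*(3 + 8 + 4*1)/(1 + 1)*(-54) = -117*(3 + 8 + 4)/2*(-54) = -117*15/2*(-54) = -39*45/2*(-54) = -1755/2*(-54) = 47385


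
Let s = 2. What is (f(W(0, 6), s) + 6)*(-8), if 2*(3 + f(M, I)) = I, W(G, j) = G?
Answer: -32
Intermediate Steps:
f(M, I) = -3 + I/2
(f(W(0, 6), s) + 6)*(-8) = ((-3 + (1/2)*2) + 6)*(-8) = ((-3 + 1) + 6)*(-8) = (-2 + 6)*(-8) = 4*(-8) = -32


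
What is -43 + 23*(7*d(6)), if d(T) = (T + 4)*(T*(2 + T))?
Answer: 77237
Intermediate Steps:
d(T) = T*(2 + T)*(4 + T) (d(T) = (4 + T)*(T*(2 + T)) = T*(2 + T)*(4 + T))
-43 + 23*(7*d(6)) = -43 + 23*(7*(6*(8 + 6² + 6*6))) = -43 + 23*(7*(6*(8 + 36 + 36))) = -43 + 23*(7*(6*80)) = -43 + 23*(7*480) = -43 + 23*3360 = -43 + 77280 = 77237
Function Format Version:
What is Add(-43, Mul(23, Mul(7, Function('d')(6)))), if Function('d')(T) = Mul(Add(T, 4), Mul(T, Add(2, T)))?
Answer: 77237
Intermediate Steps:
Function('d')(T) = Mul(T, Add(2, T), Add(4, T)) (Function('d')(T) = Mul(Add(4, T), Mul(T, Add(2, T))) = Mul(T, Add(2, T), Add(4, T)))
Add(-43, Mul(23, Mul(7, Function('d')(6)))) = Add(-43, Mul(23, Mul(7, Mul(6, Add(8, Pow(6, 2), Mul(6, 6)))))) = Add(-43, Mul(23, Mul(7, Mul(6, Add(8, 36, 36))))) = Add(-43, Mul(23, Mul(7, Mul(6, 80)))) = Add(-43, Mul(23, Mul(7, 480))) = Add(-43, Mul(23, 3360)) = Add(-43, 77280) = 77237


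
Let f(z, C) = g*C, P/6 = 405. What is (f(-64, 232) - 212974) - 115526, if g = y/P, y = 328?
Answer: -399089452/1215 ≈ -3.2847e+5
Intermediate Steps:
P = 2430 (P = 6*405 = 2430)
g = 164/1215 (g = 328/2430 = 328*(1/2430) = 164/1215 ≈ 0.13498)
f(z, C) = 164*C/1215
(f(-64, 232) - 212974) - 115526 = ((164/1215)*232 - 212974) - 115526 = (38048/1215 - 212974) - 115526 = -258725362/1215 - 115526 = -399089452/1215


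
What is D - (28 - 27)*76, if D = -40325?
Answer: -40401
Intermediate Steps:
D - (28 - 27)*76 = -40325 - (28 - 27)*76 = -40325 - 76 = -40401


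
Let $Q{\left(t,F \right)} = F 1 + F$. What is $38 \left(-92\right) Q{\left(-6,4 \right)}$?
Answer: $-27968$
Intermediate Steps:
$Q{\left(t,F \right)} = 2 F$ ($Q{\left(t,F \right)} = F + F = 2 F$)
$38 \left(-92\right) Q{\left(-6,4 \right)} = 38 \left(-92\right) 2 \cdot 4 = \left(-3496\right) 8 = -27968$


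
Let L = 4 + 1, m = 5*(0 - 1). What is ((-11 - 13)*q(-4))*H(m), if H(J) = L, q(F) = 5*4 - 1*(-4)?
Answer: -2880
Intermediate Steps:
q(F) = 24 (q(F) = 20 + 4 = 24)
m = -5 (m = 5*(-1) = -5)
L = 5
H(J) = 5
((-11 - 13)*q(-4))*H(m) = ((-11 - 13)*24)*5 = -24*24*5 = -576*5 = -2880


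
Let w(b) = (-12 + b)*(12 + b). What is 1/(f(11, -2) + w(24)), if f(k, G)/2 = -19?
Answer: 1/394 ≈ 0.0025381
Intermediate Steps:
f(k, G) = -38 (f(k, G) = 2*(-19) = -38)
1/(f(11, -2) + w(24)) = 1/(-38 + (-144 + 24²)) = 1/(-38 + (-144 + 576)) = 1/(-38 + 432) = 1/394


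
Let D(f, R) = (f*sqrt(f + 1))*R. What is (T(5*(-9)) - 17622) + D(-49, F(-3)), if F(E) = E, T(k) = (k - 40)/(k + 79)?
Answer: -35249/2 + 588*I*sqrt(3) ≈ -17625.0 + 1018.4*I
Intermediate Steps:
T(k) = (-40 + k)/(79 + k)
D(f, R) = R*f*sqrt(1 + f) (D(f, R) = (f*sqrt(1 + f))*R = R*f*sqrt(1 + f))
(T(5*(-9)) - 17622) + D(-49, F(-3)) = ((-40 + 5*(-9))/(79 + 5*(-9)) - 17622) - 3*(-49)*sqrt(1 - 49) = ((-40 - 45)/(79 - 45) - 17622) - 3*(-49)*sqrt(-48) = (-85/34 - 17622) - 3*(-49)*4*I*sqrt(3) = ((1/34)*(-85) - 17622) + 588*I*sqrt(3) = (-5/2 - 17622) + 588*I*sqrt(3) = -35249/2 + 588*I*sqrt(3)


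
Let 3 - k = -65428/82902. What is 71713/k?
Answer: 2972575563/157067 ≈ 18926.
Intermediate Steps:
k = 157067/41451 (k = 3 - (-65428)/82902 = 3 - 1*(-32714/41451) = 3 + 32714/41451 = 157067/41451 ≈ 3.7892)
71713/k = 71713/(157067/41451) = 71713*(41451/157067) = 2972575563/157067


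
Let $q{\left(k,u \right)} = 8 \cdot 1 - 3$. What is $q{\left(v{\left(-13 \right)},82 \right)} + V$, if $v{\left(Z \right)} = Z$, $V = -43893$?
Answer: $-43888$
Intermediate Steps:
$q{\left(k,u \right)} = 5$ ($q{\left(k,u \right)} = 8 - 3 = 5$)
$q{\left(v{\left(-13 \right)},82 \right)} + V = 5 - 43893 = -43888$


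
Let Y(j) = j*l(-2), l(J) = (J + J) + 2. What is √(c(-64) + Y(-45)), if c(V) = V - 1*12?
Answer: √14 ≈ 3.7417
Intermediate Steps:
c(V) = -12 + V (c(V) = V - 12 = -12 + V)
l(J) = 2 + 2*J (l(J) = 2*J + 2 = 2 + 2*J)
Y(j) = -2*j (Y(j) = j*(2 + 2*(-2)) = j*(2 - 4) = j*(-2) = -2*j)
√(c(-64) + Y(-45)) = √((-12 - 64) - 2*(-45)) = √(-76 + 90) = √14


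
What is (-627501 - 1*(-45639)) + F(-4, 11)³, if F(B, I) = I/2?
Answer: -4653565/8 ≈ -5.8170e+5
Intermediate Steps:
F(B, I) = I/2 (F(B, I) = I*(½) = I/2)
(-627501 - 1*(-45639)) + F(-4, 11)³ = (-627501 - 1*(-45639)) + ((½)*11)³ = (-627501 + 45639) + (11/2)³ = -581862 + 1331/8 = -4653565/8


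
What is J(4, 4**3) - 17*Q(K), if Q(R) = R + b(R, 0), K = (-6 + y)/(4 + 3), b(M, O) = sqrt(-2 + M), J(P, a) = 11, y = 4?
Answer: 111/7 - 68*I*sqrt(7)/7 ≈ 15.857 - 25.702*I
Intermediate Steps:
K = -2/7 (K = (-6 + 4)/(4 + 3) = -2/7 ≈ -0.28571)
Q(R) = R + sqrt(-2 + R)
J(4, 4**3) - 17*Q(K) = 11 - 17*(-2/7 + sqrt(-2 - 2/7)) = 11 - 17*(-2/7 + sqrt(-16/7)) = 11 - 17*(-2/7 + 4*I*sqrt(7)/7) = 11 + (34/7 - 68*I*sqrt(7)/7) = 111/7 - 68*I*sqrt(7)/7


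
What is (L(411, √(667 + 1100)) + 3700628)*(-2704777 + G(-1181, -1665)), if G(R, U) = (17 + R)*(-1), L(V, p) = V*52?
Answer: -10062847586000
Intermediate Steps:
L(V, p) = 52*V
G(R, U) = -17 - R
(L(411, √(667 + 1100)) + 3700628)*(-2704777 + G(-1181, -1665)) = (52*411 + 3700628)*(-2704777 + (-17 - 1*(-1181))) = (21372 + 3700628)*(-2704777 + (-17 + 1181)) = 3722000*(-2704777 + 1164) = 3722000*(-2703613) = -10062847586000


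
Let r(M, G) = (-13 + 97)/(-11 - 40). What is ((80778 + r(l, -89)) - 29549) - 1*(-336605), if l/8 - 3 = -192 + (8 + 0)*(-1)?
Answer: 6593150/17 ≈ 3.8783e+5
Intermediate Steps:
l = -1576 (l = 24 + 8*(-192 + (8 + 0)*(-1)) = 24 + 8*(-192 + 8*(-1)) = 24 + 8*(-192 - 8) = 24 + 8*(-200) = 24 - 1600 = -1576)
r(M, G) = -28/17 (r(M, G) = 84/(-51) = 84*(-1/51) = -28/17)
((80778 + r(l, -89)) - 29549) - 1*(-336605) = ((80778 - 28/17) - 29549) - 1*(-336605) = (1373198/17 - 29549) + 336605 = 870865/17 + 336605 = 6593150/17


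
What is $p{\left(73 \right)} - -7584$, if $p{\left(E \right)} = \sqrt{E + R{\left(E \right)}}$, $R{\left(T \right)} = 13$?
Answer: $7584 + \sqrt{86} \approx 7593.3$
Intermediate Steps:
$p{\left(E \right)} = \sqrt{13 + E}$ ($p{\left(E \right)} = \sqrt{E + 13} = \sqrt{13 + E}$)
$p{\left(73 \right)} - -7584 = \sqrt{13 + 73} - -7584 = \sqrt{86} + 7584 = 7584 + \sqrt{86}$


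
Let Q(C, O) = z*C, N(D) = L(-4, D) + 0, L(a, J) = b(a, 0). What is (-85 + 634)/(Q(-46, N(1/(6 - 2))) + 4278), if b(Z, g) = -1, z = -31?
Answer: 549/5704 ≈ 0.096248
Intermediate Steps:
L(a, J) = -1
N(D) = -1 (N(D) = -1 + 0 = -1)
Q(C, O) = -31*C
(-85 + 634)/(Q(-46, N(1/(6 - 2))) + 4278) = (-85 + 634)/(-31*(-46) + 4278) = 549/(1426 + 4278) = 549/5704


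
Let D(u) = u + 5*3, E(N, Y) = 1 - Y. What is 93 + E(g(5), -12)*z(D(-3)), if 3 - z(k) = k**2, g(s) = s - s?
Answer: -1740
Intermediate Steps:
g(s) = 0
D(u) = 15 + u (D(u) = u + 15 = 15 + u)
z(k) = 3 - k**2
93 + E(g(5), -12)*z(D(-3)) = 93 + (1 - 1*(-12))*(3 - (15 - 3)**2) = 93 + (1 + 12)*(3 - 1*12**2) = 93 + 13*(3 - 1*144) = 93 + 13*(3 - 144) = 93 + 13*(-141) = 93 - 1833 = -1740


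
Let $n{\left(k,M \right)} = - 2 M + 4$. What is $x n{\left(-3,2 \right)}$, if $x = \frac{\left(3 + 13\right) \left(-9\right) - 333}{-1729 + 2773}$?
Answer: $0$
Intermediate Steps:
$n{\left(k,M \right)} = 4 - 2 M$
$x = - \frac{53}{116}$ ($x = \frac{16 \left(-9\right) - 333}{1044} = \left(-144 - 333\right) \frac{1}{1044} = \left(-477\right) \frac{1}{1044} = - \frac{53}{116} \approx -0.4569$)
$x n{\left(-3,2 \right)} = - \frac{53 \left(4 - 4\right)}{116} = \left(- \frac{53}{116}\right) 0 = 0$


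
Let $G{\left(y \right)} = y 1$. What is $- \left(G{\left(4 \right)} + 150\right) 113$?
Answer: $-17402$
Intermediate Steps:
$G{\left(y \right)} = y$
$- \left(G{\left(4 \right)} + 150\right) 113 = - \left(4 + 150\right) 113 = - 154 \cdot 113 = \left(-1\right) 17402 = -17402$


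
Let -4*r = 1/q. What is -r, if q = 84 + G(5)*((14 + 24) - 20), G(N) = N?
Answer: 1/696 ≈ 0.0014368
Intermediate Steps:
q = 174 (q = 84 + 5*((14 + 24) - 20) = 84 + 5*(38 - 20) = 84 + 5*18 = 84 + 90 = 174)
r = -1/696 (r = -¼/174 = -¼*1/174 = -1/696 ≈ -0.0014368)
-r = -1*(-1/696) = 1/696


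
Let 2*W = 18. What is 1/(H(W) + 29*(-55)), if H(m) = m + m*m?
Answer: -1/1505 ≈ -0.00066445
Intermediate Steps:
W = 9 (W = (½)*18 = 9)
H(m) = m + m²
1/(H(W) + 29*(-55)) = 1/(9*(1 + 9) + 29*(-55)) = 1/(9*10 - 1595) = 1/(90 - 1595) = 1/(-1505) = -1/1505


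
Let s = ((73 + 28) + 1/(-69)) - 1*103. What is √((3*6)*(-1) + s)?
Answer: I*√95289/69 ≈ 4.4738*I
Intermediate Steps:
s = -139/69 (s = (101 - 1/69) - 103 = 6968/69 - 103 = -139/69 ≈ -2.0145)
√((3*6)*(-1) + s) = √((3*6)*(-1) - 139/69) = √(18*(-1) - 139/69) = √(-18 - 139/69) = √(-1381/69) = I*√95289/69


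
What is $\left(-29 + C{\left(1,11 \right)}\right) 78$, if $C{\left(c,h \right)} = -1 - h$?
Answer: $-3198$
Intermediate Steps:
$\left(-29 + C{\left(1,11 \right)}\right) 78 = \left(-29 - 12\right) 78 = \left(-41\right) 78 = -3198$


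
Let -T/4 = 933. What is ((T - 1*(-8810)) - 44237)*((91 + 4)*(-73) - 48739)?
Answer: 2180138166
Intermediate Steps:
T = -3732 (T = -4*933 = -3732)
((T - 1*(-8810)) - 44237)*((91 + 4)*(-73) - 48739) = ((-3732 - 1*(-8810)) - 44237)*((91 + 4)*(-73) - 48739) = ((-3732 + 8810) - 44237)*(95*(-73) - 48739) = (5078 - 44237)*(-6935 - 48739) = -39159*(-55674) = 2180138166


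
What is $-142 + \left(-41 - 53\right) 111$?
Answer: $-10576$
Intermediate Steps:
$-142 + \left(-41 - 53\right) 111 = -142 - 10434 = -10576$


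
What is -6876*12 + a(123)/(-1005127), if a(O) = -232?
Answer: -82935038792/1005127 ≈ -82512.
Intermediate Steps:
-6876*12 + a(123)/(-1005127) = -6876*12 - 232/(-1005127) = -6876*12 - 232*(-1/1005127) = -82512 + 232/1005127 = -82935038792/1005127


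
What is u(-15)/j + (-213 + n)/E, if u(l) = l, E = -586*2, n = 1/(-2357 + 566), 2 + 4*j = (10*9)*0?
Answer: 15838261/524763 ≈ 30.182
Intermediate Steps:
j = -1/2 (j = -1/2 + ((10*9)*0)/4 = -1/2 + (90*0)/4 = -1/2 + (1/4)*0 = -1/2 + 0 = -1/2 ≈ -0.50000)
n = -1/1791 (n = 1/(-1791) = -1/1791 ≈ -0.00055835)
E = -1172
u(-15)/j + (-213 + n)/E = -15/(-1/2) + (-213 - 1/1791)/(-1172) = -15*(-2) - 381484/1791*(-1/1172) = 30 + 95371/524763 = 15838261/524763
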